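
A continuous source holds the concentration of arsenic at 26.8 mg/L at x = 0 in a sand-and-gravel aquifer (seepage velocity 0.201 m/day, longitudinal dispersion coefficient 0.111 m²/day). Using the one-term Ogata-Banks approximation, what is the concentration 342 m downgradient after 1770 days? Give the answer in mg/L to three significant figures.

For a continuous step input, C/C₀ ≈ ½·erfc((x−vt)/(2√(Dt))).
vt = 0.201 × 1770 = 355.77 m and 2√(Dt) = 2√(0.111 × 1770) = 28.03 m.
Argument (x−vt)/(2√(Dt)) = (342 − 355.77)/28.03 = -0.4913; ½·erfc(-0.4913) = 0.7564.
C = 26.8 × 0.7564 = 20.3 mg/L.

20.3 mg/L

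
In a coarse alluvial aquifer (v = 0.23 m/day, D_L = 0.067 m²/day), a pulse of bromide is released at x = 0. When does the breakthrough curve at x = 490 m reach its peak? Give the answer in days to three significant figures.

2130 days

For the 1D instantaneous-source solution, setting ∂C/∂t = 0 at fixed x gives v²t² + 2Dt − x² = 0, so t = (√(D² + v²x²) − D)/v².
√(D² + v²x²) = √(0.067² + 0.23² × 490²) = 112.7; v² = 0.0529.
t = (112.7 − 0.067)/0.0529 = 2130 days (vs. the pure-advection estimate x/v = 2130 d).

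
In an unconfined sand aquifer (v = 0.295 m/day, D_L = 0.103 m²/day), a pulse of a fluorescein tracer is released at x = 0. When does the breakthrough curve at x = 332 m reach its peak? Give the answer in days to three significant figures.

For the 1D instantaneous-source solution, setting ∂C/∂t = 0 at fixed x gives v²t² + 2Dt − x² = 0, so t = (√(D² + v²x²) − D)/v².
√(D² + v²x²) = √(0.103² + 0.295² × 332²) = 97.94; v² = 0.087025.
t = (97.94 − 0.103)/0.087025 = 1120 days (vs. the pure-advection estimate x/v = 1130 d).

1120 days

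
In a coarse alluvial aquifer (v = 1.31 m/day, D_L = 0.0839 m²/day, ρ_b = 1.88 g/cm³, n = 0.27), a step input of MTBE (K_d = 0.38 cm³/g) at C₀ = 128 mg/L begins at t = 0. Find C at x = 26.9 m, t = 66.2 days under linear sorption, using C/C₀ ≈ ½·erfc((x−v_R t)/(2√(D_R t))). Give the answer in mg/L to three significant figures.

Retardation factor R = 1 + ρ_b·K_d/n = 1 + 1.88 × 0.38/0.27 = 3.646.
Sorption retards both mechanisms: v_R = v/R = 0.3593 m/day, D_R = D/R = 0.02301 m²/day.
v_R·t = 0.3593 × 66.2 = 23.78566 m; 2√(D_R t) = 2.468 m; argument = (26.9 − 23.78566)/2.468 = 1.262.
C = C₀ × ½·erfc(1.262) = 128 × 0.03715 = 4.76 mg/L.

4.76 mg/L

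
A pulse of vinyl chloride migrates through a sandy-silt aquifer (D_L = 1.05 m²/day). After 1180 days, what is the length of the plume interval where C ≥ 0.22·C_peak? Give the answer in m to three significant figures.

The plume is Gaussian with σ = √(2Dt) = √(2 × 1.05 × 1180) = 49.78 m.
C/C_peak = exp(−Δx²/(2σ²)) = 0.22 ⇒ Δx = σ·√(−2 ln 0.22) = 49.78 × 1.740 = 86.62 m.
Width = 2Δx = 173 m.

173 m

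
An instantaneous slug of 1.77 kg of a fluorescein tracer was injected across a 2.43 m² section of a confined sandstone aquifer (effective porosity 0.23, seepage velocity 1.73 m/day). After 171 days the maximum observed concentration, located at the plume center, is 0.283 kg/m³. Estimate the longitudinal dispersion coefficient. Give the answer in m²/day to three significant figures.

0.0583 m²/day

At the plume center C_max = M/(n_e·A·√(4πDt)), so D = M²/(4πt·(n_e·A·C_max)²).
n_e·A·C_max = 0.23 × 2.43 × 0.283 = 0.1582 kg/m.
D = 1.77²/(4π × 171 × 0.1582²) = 0.0583 m²/day.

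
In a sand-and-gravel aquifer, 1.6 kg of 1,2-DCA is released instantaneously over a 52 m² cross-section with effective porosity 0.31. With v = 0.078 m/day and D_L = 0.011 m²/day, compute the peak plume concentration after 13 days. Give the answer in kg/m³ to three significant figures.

0.0740 kg/m³

The peak of an instantaneous 1D plume sits at x = vt; there the Gaussian factor is 1 and C_max = M/(n_e·A·√(4πDt)), where n_e·A is the pore area the mass is dissolved in.
√(4πDt) = √(4π × 0.011 × 13) = 1.341 m, so C_max = 1.6/(0.31 × 52 × 1.341) = 0.0740 kg/m³.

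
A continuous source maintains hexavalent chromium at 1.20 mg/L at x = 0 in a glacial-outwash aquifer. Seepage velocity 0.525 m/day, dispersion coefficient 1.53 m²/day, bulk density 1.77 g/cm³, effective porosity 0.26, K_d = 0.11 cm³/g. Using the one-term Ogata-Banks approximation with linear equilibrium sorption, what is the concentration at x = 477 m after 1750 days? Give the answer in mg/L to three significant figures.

Retardation factor R = 1 + ρ_b·K_d/n = 1 + 1.77 × 0.11/0.26 = 1.749.
Sorption retards both mechanisms: v_R = v/R = 0.3002 m/day, D_R = D/R = 0.8748 m²/day.
v_R·t = 0.3002 × 1750 = 525.35 m; 2√(D_R t) = 78.25 m; argument = (477 − 525.35)/78.25 = -0.6179.
C = C₀ × ½·erfc(-0.6179) = 1.20 × 0.8089 = 0.971 mg/L.

0.971 mg/L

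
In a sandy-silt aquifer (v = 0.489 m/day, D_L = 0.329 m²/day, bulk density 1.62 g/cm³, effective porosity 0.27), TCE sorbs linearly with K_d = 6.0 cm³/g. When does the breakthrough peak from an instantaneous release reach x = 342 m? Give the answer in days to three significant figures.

25800 days

Retardation factor R = 1 + ρ_b·K_d/n = 1 + 1.62 × 6.0/0.27 = 37.00.
Sorption retards both mechanisms: v_R = v/R = 0.01322 m/day, D_R = D/R = 0.008892 m²/day.
Peak time from v_R²t² + 2D_R t − x² = 0: t = (√(D_R² + v_R²x²) − D_R)/v_R².
√(D_R² + v_R²x²) = √(0.008892² + 0.01322² × 342²) = 4.521; v_R² = 0.0001748.
t = (4.521 − 0.008892)/0.0001748 = 25800 days.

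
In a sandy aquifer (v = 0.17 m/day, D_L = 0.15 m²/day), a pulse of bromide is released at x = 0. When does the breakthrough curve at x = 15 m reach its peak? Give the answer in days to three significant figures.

83.2 days

For the 1D instantaneous-source solution, setting ∂C/∂t = 0 at fixed x gives v²t² + 2Dt − x² = 0, so t = (√(D² + v²x²) − D)/v².
√(D² + v²x²) = √(0.15² + 0.17² × 15²) = 2.554; v² = 0.0289.
t = (2.554 − 0.15)/0.0289 = 83.2 days (vs. the pure-advection estimate x/v = 88.2 d).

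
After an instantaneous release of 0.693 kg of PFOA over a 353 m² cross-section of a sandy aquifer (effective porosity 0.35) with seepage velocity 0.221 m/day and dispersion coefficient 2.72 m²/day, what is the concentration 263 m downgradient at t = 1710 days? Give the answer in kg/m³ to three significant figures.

1.14e-05 kg/m³

For an instantaneous plane source, C(x,t) = M/(n_e·A·√(4πDt)) · exp(−(x−vt)²/(4Dt)), with n_e·A the pore (flow) area.
Plume center vt = 0.221 × 1710 = 377.91 m, so the well at 263 m is 114.91 m upgradient of the peak.
√(4πDt) = 241.8 m, giving peak height M/(n_e·A·√(4πDt)) = 0.693/(0.35 × 353 × 241.8) = 2.320e-05 kg/m³.
(x−vt)²/(4Dt) = (-114.91)²/(4 × 2.72 × 1710) = 0.7097; exp(−0.7097) = 0.4918.
C = 2.320e-05 × 0.4918 = 1.14e-05 kg/m³.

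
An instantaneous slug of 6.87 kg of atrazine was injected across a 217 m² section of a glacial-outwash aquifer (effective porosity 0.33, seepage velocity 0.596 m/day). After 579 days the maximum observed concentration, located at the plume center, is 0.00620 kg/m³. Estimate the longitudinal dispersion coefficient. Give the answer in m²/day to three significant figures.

At the plume center C_max = M/(n_e·A·√(4πDt)), so D = M²/(4πt·(n_e·A·C_max)²).
n_e·A·C_max = 0.33 × 217 × 0.00620 = 0.4440 kg/m.
D = 6.87²/(4π × 579 × 0.4440²) = 0.0329 m²/day.

0.0329 m²/day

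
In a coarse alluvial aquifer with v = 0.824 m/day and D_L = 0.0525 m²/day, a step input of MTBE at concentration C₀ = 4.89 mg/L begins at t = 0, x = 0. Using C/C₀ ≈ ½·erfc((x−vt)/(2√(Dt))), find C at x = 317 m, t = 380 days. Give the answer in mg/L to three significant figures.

1.32 mg/L

For a continuous step input, C/C₀ ≈ ½·erfc((x−vt)/(2√(Dt))).
vt = 0.824 × 380 = 313.12 m and 2√(Dt) = 2√(0.0525 × 380) = 8.933 m.
Argument (x−vt)/(2√(Dt)) = (317 − 313.12)/8.933 = 0.4343; ½·erfc(0.4343) = 0.2695.
C = 4.89 × 0.2695 = 1.32 mg/L.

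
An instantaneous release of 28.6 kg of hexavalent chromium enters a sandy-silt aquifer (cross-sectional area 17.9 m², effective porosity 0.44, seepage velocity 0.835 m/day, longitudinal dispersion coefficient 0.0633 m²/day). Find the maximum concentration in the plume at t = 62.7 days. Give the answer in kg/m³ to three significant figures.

The peak of an instantaneous 1D plume sits at x = vt; there the Gaussian factor is 1 and C_max = M/(n_e·A·√(4πDt)), where n_e·A is the pore area the mass is dissolved in.
√(4πDt) = √(4π × 0.0633 × 62.7) = 7.062 m, so C_max = 28.6/(0.44 × 17.9 × 7.062) = 0.514 kg/m³.

0.514 kg/m³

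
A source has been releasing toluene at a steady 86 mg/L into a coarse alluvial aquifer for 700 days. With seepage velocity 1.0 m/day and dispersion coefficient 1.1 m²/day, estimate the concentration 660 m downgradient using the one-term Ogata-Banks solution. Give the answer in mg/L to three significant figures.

72.8 mg/L

For a continuous step input, C/C₀ ≈ ½·erfc((x−vt)/(2√(Dt))).
vt = 1.0 × 700 = 700 m and 2√(Dt) = 2√(1.1 × 700) = 55.50 m.
Argument (x−vt)/(2√(Dt)) = (660 − 700)/55.50 = -0.7207; ½·erfc(-0.7207) = 0.8460.
C = 86 × 0.8460 = 72.8 mg/L.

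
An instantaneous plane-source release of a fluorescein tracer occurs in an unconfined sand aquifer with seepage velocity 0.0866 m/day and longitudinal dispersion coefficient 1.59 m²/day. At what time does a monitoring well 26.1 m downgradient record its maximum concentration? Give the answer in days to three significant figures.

For the 1D instantaneous-source solution, setting ∂C/∂t = 0 at fixed x gives v²t² + 2Dt − x² = 0, so t = (√(D² + v²x²) − D)/v².
√(D² + v²x²) = √(1.59² + 0.0866² × 26.1²) = 2.763; v² = 0.00749956.
t = (2.763 − 1.59)/0.00749956 = 156 days (vs. the pure-advection estimate x/v = 301 d).

156 days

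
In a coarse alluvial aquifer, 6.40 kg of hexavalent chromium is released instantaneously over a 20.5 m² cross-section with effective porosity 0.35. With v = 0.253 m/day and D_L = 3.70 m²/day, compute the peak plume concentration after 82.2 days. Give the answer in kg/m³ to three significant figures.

0.0144 kg/m³

The peak of an instantaneous 1D plume sits at x = vt; there the Gaussian factor is 1 and C_max = M/(n_e·A·√(4πDt)), where n_e·A is the pore area the mass is dissolved in.
√(4πDt) = √(4π × 3.70 × 82.2) = 61.82 m, so C_max = 6.40/(0.35 × 20.5 × 61.82) = 0.0144 kg/m³.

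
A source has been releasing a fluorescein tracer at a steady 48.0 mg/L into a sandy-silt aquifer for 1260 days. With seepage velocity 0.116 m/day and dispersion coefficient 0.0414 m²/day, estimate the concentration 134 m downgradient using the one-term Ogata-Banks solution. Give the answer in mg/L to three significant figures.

42.4 mg/L

For a continuous step input, C/C₀ ≈ ½·erfc((x−vt)/(2√(Dt))).
vt = 0.116 × 1260 = 146.16 m and 2√(Dt) = 2√(0.0414 × 1260) = 14.44 m.
Argument (x−vt)/(2√(Dt)) = (134 − 146.16)/14.44 = -0.8421; ½·erfc(-0.8421) = 0.8832.
C = 48.0 × 0.8832 = 42.4 mg/L.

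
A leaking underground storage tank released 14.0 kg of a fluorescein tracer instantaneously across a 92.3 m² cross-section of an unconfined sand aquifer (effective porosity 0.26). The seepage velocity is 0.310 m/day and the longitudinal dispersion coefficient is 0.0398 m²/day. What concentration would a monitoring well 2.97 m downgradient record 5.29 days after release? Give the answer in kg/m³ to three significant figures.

0.0439 kg/m³

For an instantaneous plane source, C(x,t) = M/(n_e·A·√(4πDt)) · exp(−(x−vt)²/(4Dt)), with n_e·A the pore (flow) area.
Plume center vt = 0.310 × 5.29 = 1.6399 m, so the well at 2.97 m is 1.3301 m downgradient of the peak.
√(4πDt) = 1.627 m, giving peak height M/(n_e·A·√(4πDt)) = 14.0/(0.26 × 92.3 × 1.627) = 0.3586 kg/m³.
(x−vt)²/(4Dt) = (1.3301)²/(4 × 0.0398 × 5.29) = 2.101; exp(−2.101) = 0.1223.
C = 0.3586 × 0.1223 = 0.0439 kg/m³.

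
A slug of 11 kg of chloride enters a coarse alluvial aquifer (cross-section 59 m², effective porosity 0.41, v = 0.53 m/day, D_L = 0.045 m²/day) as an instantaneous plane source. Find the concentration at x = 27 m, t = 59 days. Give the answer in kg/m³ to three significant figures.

0.0141 kg/m³

For an instantaneous plane source, C(x,t) = M/(n_e·A·√(4πDt)) · exp(−(x−vt)²/(4Dt)), with n_e·A the pore (flow) area.
Plume center vt = 0.53 × 59 = 31.27 m, so the well at 27 m is 4.27 m upgradient of the peak.
√(4πDt) = 5.776 m, giving peak height M/(n_e·A·√(4πDt)) = 11/(0.41 × 59 × 5.776) = 0.07873 kg/m³.
(x−vt)²/(4Dt) = (-4.27)²/(4 × 0.045 × 59) = 1.717; exp(−1.717) = 0.1796.
C = 0.07873 × 0.1796 = 0.0141 kg/m³.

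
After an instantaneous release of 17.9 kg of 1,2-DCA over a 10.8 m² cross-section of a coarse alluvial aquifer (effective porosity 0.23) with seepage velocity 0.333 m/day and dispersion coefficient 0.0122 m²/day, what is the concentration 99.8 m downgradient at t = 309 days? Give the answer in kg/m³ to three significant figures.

0.554 kg/m³

For an instantaneous plane source, C(x,t) = M/(n_e·A·√(4πDt)) · exp(−(x−vt)²/(4Dt)), with n_e·A the pore (flow) area.
Plume center vt = 0.333 × 309 = 102.897 m, so the well at 99.8 m is 3.097 m upgradient of the peak.
√(4πDt) = 6.883 m, giving peak height M/(n_e·A·√(4πDt)) = 17.9/(0.23 × 10.8 × 6.883) = 1.047 kg/m³.
(x−vt)²/(4Dt) = (-3.097)²/(4 × 0.0122 × 309) = 0.6361; exp(−0.6361) = 0.5294.
C = 1.047 × 0.5294 = 0.554 kg/m³.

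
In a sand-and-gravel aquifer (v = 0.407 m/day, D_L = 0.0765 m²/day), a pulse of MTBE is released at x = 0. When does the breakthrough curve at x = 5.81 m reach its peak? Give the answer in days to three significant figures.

13.8 days

For the 1D instantaneous-source solution, setting ∂C/∂t = 0 at fixed x gives v²t² + 2Dt − x² = 0, so t = (√(D² + v²x²) − D)/v².
√(D² + v²x²) = √(0.0765² + 0.407² × 5.81²) = 2.366; v² = 0.165649.
t = (2.366 − 0.0765)/0.165649 = 13.8 days (vs. the pure-advection estimate x/v = 14.3 d).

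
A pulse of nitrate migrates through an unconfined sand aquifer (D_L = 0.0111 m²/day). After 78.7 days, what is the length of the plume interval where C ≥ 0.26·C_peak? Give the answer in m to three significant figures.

4.34 m

The plume is Gaussian with σ = √(2Dt) = √(2 × 0.0111 × 78.7) = 1.322 m.
C/C_peak = exp(−Δx²/(2σ²)) = 0.26 ⇒ Δx = σ·√(−2 ln 0.26) = 1.322 × 1.641 = 2.169 m.
Width = 2Δx = 4.34 m.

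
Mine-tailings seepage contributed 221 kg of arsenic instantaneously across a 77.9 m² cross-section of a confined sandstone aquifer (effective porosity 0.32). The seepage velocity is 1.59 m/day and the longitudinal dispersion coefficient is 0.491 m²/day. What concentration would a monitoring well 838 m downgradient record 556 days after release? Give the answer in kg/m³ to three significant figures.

0.0217 kg/m³

For an instantaneous plane source, C(x,t) = M/(n_e·A·√(4πDt)) · exp(−(x−vt)²/(4Dt)), with n_e·A the pore (flow) area.
Plume center vt = 1.59 × 556 = 884.04 m, so the well at 838 m is 46.04 m upgradient of the peak.
√(4πDt) = 58.57 m, giving peak height M/(n_e·A·√(4πDt)) = 221/(0.32 × 77.9 × 58.57) = 0.1514 kg/m³.
(x−vt)²/(4Dt) = (-46.04)²/(4 × 0.491 × 556) = 1.941; exp(−1.941) = 0.1436.
C = 0.1514 × 0.1436 = 0.0217 kg/m³.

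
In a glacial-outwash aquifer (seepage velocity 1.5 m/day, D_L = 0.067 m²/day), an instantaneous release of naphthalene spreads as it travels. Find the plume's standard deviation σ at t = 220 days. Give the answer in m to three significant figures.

Dispersive spreading gives a Gaussian with σ² = 2Dt; advection only shifts the center.
σ = √(2 × 0.067 × 220) = 5.43 m.

5.43 m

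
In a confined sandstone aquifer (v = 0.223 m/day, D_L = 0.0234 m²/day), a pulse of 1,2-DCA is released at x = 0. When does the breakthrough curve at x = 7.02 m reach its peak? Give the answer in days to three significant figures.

31.0 days

For the 1D instantaneous-source solution, setting ∂C/∂t = 0 at fixed x gives v²t² + 2Dt − x² = 0, so t = (√(D² + v²x²) − D)/v².
√(D² + v²x²) = √(0.0234² + 0.223² × 7.02²) = 1.566; v² = 0.049729.
t = (1.566 − 0.0234)/0.049729 = 31.0 days (vs. the pure-advection estimate x/v = 31.5 d).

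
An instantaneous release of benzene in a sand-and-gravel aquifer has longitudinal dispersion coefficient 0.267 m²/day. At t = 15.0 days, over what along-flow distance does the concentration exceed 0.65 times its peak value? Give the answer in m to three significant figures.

5.25 m

The plume is Gaussian with σ = √(2Dt) = √(2 × 0.267 × 15.0) = 2.830 m.
C/C_peak = exp(−Δx²/(2σ²)) = 0.65 ⇒ Δx = σ·√(−2 ln 0.65) = 2.830 × 0.9282 = 2.627 m.
Width = 2Δx = 5.25 m.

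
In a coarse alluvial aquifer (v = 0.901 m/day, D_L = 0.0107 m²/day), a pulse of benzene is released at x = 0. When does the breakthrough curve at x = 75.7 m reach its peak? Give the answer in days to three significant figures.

For the 1D instantaneous-source solution, setting ∂C/∂t = 0 at fixed x gives v²t² + 2Dt − x² = 0, so t = (√(D² + v²x²) − D)/v².
√(D² + v²x²) = √(0.0107² + 0.901² × 75.7²) = 68.21; v² = 0.811801.
t = (68.21 − 0.0107)/0.811801 = 84.0 days (vs. the pure-advection estimate x/v = 84.0 d).

84.0 days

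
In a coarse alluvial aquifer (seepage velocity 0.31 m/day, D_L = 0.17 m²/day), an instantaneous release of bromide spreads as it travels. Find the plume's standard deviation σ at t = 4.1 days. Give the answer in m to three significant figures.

1.18 m

Dispersive spreading gives a Gaussian with σ² = 2Dt; advection only shifts the center.
σ = √(2 × 0.17 × 4.1) = 1.18 m.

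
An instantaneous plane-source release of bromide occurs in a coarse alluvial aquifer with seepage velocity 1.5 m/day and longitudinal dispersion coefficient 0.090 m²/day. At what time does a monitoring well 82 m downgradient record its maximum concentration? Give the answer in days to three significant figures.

54.6 days

For the 1D instantaneous-source solution, setting ∂C/∂t = 0 at fixed x gives v²t² + 2Dt − x² = 0, so t = (√(D² + v²x²) − D)/v².
√(D² + v²x²) = √(0.090² + 1.5² × 82²) = 123.0; v² = 2.25.
t = (123.0 − 0.090)/2.25 = 54.6 days (vs. the pure-advection estimate x/v = 54.7 d).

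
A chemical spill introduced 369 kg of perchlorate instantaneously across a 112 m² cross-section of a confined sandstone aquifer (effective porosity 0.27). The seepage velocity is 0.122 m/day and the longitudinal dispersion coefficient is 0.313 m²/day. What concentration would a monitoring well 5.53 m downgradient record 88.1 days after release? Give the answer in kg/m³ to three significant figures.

For an instantaneous plane source, C(x,t) = M/(n_e·A·√(4πDt)) · exp(−(x−vt)²/(4Dt)), with n_e·A the pore (flow) area.
Plume center vt = 0.122 × 88.1 = 10.7482 m, so the well at 5.53 m is 5.2182 m upgradient of the peak.
√(4πDt) = 18.62 m, giving peak height M/(n_e·A·√(4πDt)) = 369/(0.27 × 112 × 18.62) = 0.6553 kg/m³.
(x−vt)²/(4Dt) = (-5.2182)²/(4 × 0.313 × 88.1) = 0.2469; exp(−0.2469) = 0.7812.
C = 0.6553 × 0.7812 = 0.512 kg/m³.

0.512 kg/m³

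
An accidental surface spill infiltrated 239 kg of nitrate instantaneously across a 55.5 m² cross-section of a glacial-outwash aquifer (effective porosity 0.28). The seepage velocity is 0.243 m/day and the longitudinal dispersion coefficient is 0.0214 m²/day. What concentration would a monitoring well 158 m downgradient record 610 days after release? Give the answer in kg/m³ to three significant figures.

For an instantaneous plane source, C(x,t) = M/(n_e·A·√(4πDt)) · exp(−(x−vt)²/(4Dt)), with n_e·A the pore (flow) area.
Plume center vt = 0.243 × 610 = 148.23 m, so the well at 158 m is 9.77 m downgradient of the peak.
√(4πDt) = 12.81 m, giving peak height M/(n_e·A·√(4πDt)) = 239/(0.28 × 55.5 × 12.81) = 1.201 kg/m³.
(x−vt)²/(4Dt) = (9.77)²/(4 × 0.0214 × 610) = 1.828; exp(−1.828) = 0.1607.
C = 1.201 × 0.1607 = 0.193 kg/m³.

0.193 kg/m³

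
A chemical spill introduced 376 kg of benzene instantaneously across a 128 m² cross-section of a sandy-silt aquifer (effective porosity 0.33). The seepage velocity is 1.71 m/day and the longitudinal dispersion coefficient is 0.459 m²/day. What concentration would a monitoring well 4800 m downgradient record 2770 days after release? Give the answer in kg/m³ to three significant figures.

For an instantaneous plane source, C(x,t) = M/(n_e·A·√(4πDt)) · exp(−(x−vt)²/(4Dt)), with n_e·A the pore (flow) area.
Plume center vt = 1.71 × 2770 = 4736.7 m, so the well at 4800 m is 63.3 m downgradient of the peak.
√(4πDt) = 126.4 m, giving peak height M/(n_e·A·√(4πDt)) = 376/(0.33 × 128 × 126.4) = 0.07042 kg/m³.
(x−vt)²/(4Dt) = (63.3)²/(4 × 0.459 × 2770) = 0.7879; exp(−0.7879) = 0.4548.
C = 0.07042 × 0.4548 = 0.0320 kg/m³.

0.0320 kg/m³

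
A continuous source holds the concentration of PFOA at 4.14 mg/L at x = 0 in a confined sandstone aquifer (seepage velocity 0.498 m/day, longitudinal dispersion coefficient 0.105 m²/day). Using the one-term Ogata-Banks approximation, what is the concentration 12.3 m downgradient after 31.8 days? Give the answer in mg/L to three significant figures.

3.79 mg/L

For a continuous step input, C/C₀ ≈ ½·erfc((x−vt)/(2√(Dt))).
vt = 0.498 × 31.8 = 15.8364 m and 2√(Dt) = 2√(0.105 × 31.8) = 3.655 m.
Argument (x−vt)/(2√(Dt)) = (12.3 − 15.8364)/3.655 = -0.9676; ½·erfc(-0.9676) = 0.9144.
C = 4.14 × 0.9144 = 3.79 mg/L.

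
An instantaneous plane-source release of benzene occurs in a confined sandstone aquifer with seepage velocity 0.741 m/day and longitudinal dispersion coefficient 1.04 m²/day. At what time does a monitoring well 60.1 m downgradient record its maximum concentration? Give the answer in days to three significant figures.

79.2 days

For the 1D instantaneous-source solution, setting ∂C/∂t = 0 at fixed x gives v²t² + 2Dt − x² = 0, so t = (√(D² + v²x²) − D)/v².
√(D² + v²x²) = √(1.04² + 0.741² × 60.1²) = 44.55; v² = 0.549081.
t = (44.55 − 1.04)/0.549081 = 79.2 days (vs. the pure-advection estimate x/v = 81.1 d).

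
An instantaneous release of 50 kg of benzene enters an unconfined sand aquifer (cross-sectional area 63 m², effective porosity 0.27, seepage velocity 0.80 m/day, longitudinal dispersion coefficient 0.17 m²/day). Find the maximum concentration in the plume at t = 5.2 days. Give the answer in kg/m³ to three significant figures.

0.882 kg/m³

The peak of an instantaneous 1D plume sits at x = vt; there the Gaussian factor is 1 and C_max = M/(n_e·A·√(4πDt)), where n_e·A is the pore area the mass is dissolved in.
√(4πDt) = √(4π × 0.17 × 5.2) = 3.333 m, so C_max = 50/(0.27 × 63 × 3.333) = 0.882 kg/m³.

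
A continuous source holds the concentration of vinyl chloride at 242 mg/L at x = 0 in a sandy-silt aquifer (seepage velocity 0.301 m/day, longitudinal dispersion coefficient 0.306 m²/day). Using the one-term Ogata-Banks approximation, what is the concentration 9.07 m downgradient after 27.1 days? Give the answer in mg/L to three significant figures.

For a continuous step input, C/C₀ ≈ ½·erfc((x−vt)/(2√(Dt))).
vt = 0.301 × 27.1 = 8.1571 m and 2√(Dt) = 2√(0.306 × 27.1) = 5.759 m.
Argument (x−vt)/(2√(Dt)) = (9.07 − 8.1571)/5.759 = 0.1585; ½·erfc(0.1585) = 0.4113.
C = 242 × 0.4113 = 99.5 mg/L.

99.5 mg/L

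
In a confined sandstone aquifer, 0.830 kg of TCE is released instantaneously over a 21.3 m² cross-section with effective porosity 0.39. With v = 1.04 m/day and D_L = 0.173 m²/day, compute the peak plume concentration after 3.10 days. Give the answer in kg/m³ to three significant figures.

The peak of an instantaneous 1D plume sits at x = vt; there the Gaussian factor is 1 and C_max = M/(n_e·A·√(4πDt)), where n_e·A is the pore area the mass is dissolved in.
√(4πDt) = √(4π × 0.173 × 3.10) = 2.596 m, so C_max = 0.830/(0.39 × 21.3 × 2.596) = 0.0385 kg/m³.

0.0385 kg/m³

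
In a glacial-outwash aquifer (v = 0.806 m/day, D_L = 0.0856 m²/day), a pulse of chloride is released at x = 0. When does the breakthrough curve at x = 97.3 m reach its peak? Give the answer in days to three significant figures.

For the 1D instantaneous-source solution, setting ∂C/∂t = 0 at fixed x gives v²t² + 2Dt − x² = 0, so t = (√(D² + v²x²) − D)/v².
√(D² + v²x²) = √(0.0856² + 0.806² × 97.3²) = 78.42; v² = 0.649636.
t = (78.42 − 0.0856)/0.649636 = 121 days (vs. the pure-advection estimate x/v = 121 d).

121 days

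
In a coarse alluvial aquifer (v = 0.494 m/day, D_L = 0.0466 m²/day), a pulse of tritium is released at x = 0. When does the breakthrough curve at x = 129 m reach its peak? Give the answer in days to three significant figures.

261 days

For the 1D instantaneous-source solution, setting ∂C/∂t = 0 at fixed x gives v²t² + 2Dt − x² = 0, so t = (√(D² + v²x²) − D)/v².
√(D² + v²x²) = √(0.0466² + 0.494² × 129²) = 63.73; v² = 0.244036.
t = (63.73 − 0.0466)/0.244036 = 261 days (vs. the pure-advection estimate x/v = 261 d).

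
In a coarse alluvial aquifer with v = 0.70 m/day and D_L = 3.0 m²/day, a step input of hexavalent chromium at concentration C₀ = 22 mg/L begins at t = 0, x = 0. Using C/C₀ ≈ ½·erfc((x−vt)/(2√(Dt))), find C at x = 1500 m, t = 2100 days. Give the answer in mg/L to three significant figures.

For a continuous step input, C/C₀ ≈ ½·erfc((x−vt)/(2√(Dt))).
vt = 0.70 × 2100 = 1470 m and 2√(Dt) = 2√(3.0 × 2100) = 158.7 m.
Argument (x−vt)/(2√(Dt)) = (1500 − 1470)/158.7 = 0.1890; ½·erfc(0.1890) = 0.3946.
C = 22 × 0.3946 = 8.68 mg/L.

8.68 mg/L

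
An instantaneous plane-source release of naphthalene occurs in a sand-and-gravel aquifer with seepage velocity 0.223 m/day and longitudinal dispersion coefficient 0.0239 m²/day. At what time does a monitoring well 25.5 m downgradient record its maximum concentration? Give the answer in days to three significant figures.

For the 1D instantaneous-source solution, setting ∂C/∂t = 0 at fixed x gives v²t² + 2Dt − x² = 0, so t = (√(D² + v²x²) − D)/v².
√(D² + v²x²) = √(0.0239² + 0.223² × 25.5²) = 5.687; v² = 0.049729.
t = (5.687 − 0.0239)/0.049729 = 114 days (vs. the pure-advection estimate x/v = 114 d).

114 days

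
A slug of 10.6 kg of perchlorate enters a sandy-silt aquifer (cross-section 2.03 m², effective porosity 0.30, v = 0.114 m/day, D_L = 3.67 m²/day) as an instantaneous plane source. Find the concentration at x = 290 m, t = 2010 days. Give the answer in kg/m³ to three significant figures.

For an instantaneous plane source, C(x,t) = M/(n_e·A·√(4πDt)) · exp(−(x−vt)²/(4Dt)), with n_e·A the pore (flow) area.
Plume center vt = 0.114 × 2010 = 229.14 m, so the well at 290 m is 60.86 m downgradient of the peak.
√(4πDt) = 304.5 m, giving peak height M/(n_e·A·√(4πDt)) = 10.6/(0.30 × 2.03 × 304.5) = 0.05716 kg/m³.
(x−vt)²/(4Dt) = (60.86)²/(4 × 3.67 × 2010) = 0.1255; exp(−0.1255) = 0.8821.
C = 0.05716 × 0.8821 = 0.0504 kg/m³.

0.0504 kg/m³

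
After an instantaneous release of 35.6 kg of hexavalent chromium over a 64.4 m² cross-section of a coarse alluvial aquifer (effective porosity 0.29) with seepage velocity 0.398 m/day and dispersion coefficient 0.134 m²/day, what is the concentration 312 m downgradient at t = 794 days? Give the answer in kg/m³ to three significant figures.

0.0502 kg/m³

For an instantaneous plane source, C(x,t) = M/(n_e·A·√(4πDt)) · exp(−(x−vt)²/(4Dt)), with n_e·A the pore (flow) area.
Plume center vt = 0.398 × 794 = 316.012 m, so the well at 312 m is 4.012 m upgradient of the peak.
√(4πDt) = 36.57 m, giving peak height M/(n_e·A·√(4πDt)) = 35.6/(0.29 × 64.4 × 36.57) = 0.05212 kg/m³.
(x−vt)²/(4Dt) = (-4.012)²/(4 × 0.134 × 794) = 0.03782; exp(−0.03782) = 0.9629.
C = 0.05212 × 0.9629 = 0.0502 kg/m³.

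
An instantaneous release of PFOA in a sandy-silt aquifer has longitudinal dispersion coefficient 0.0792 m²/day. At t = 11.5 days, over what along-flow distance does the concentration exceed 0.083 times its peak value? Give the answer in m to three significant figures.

6.02 m

The plume is Gaussian with σ = √(2Dt) = √(2 × 0.0792 × 11.5) = 1.350 m.
C/C_peak = exp(−Δx²/(2σ²)) = 0.083 ⇒ Δx = σ·√(−2 ln 0.083) = 1.350 × 2.231 = 3.012 m.
Width = 2Δx = 6.02 m.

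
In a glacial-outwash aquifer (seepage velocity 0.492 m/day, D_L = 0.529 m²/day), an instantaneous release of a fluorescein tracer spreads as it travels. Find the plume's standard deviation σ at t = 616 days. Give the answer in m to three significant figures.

25.5 m

Dispersive spreading gives a Gaussian with σ² = 2Dt; advection only shifts the center.
σ = √(2 × 0.529 × 616) = 25.5 m.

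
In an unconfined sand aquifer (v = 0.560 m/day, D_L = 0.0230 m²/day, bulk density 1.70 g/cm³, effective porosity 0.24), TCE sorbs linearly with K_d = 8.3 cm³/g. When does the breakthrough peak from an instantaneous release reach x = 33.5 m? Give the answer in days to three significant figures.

Retardation factor R = 1 + ρ_b·K_d/n = 1 + 1.70 × 8.3/0.24 = 59.79.
Sorption retards both mechanisms: v_R = v/R = 0.009366 m/day, D_R = D/R = 0.0003847 m²/day.
Peak time from v_R²t² + 2D_R t − x² = 0: t = (√(D_R² + v_R²x²) − D_R)/v_R².
√(D_R² + v_R²x²) = √(0.0003847² + 0.009366² × 33.5²) = 0.3138; v_R² = 8.772e-05.
t = (0.3138 − 0.0003847)/8.772e-05 = 3570 days.

3570 days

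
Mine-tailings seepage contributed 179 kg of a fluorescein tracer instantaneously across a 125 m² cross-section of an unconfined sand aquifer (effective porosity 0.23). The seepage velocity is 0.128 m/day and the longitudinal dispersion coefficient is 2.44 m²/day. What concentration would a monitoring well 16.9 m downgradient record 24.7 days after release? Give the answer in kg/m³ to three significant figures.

For an instantaneous plane source, C(x,t) = M/(n_e·A·√(4πDt)) · exp(−(x−vt)²/(4Dt)), with n_e·A the pore (flow) area.
Plume center vt = 0.128 × 24.7 = 3.1616 m, so the well at 16.9 m is 13.7384 m downgradient of the peak.
√(4πDt) = 27.52 m, giving peak height M/(n_e·A·√(4πDt)) = 179/(0.23 × 125 × 27.52) = 0.2262 kg/m³.
(x−vt)²/(4Dt) = (13.7384)²/(4 × 2.44 × 24.7) = 0.7829; exp(−0.7829) = 0.4571.
C = 0.2262 × 0.4571 = 0.103 kg/m³.

0.103 kg/m³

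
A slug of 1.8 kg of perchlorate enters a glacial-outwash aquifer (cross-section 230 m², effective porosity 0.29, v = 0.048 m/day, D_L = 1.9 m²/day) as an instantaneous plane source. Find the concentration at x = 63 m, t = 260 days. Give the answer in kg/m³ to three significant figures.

For an instantaneous plane source, C(x,t) = M/(n_e·A·√(4πDt)) · exp(−(x−vt)²/(4Dt)), with n_e·A the pore (flow) area.
Plume center vt = 0.048 × 260 = 12.48 m, so the well at 63 m is 50.52 m downgradient of the peak.
√(4πDt) = 78.79 m, giving peak height M/(n_e·A·√(4πDt)) = 1.8/(0.29 × 230 × 78.79) = 0.0003425 kg/m³.
(x−vt)²/(4Dt) = (50.52)²/(4 × 1.9 × 260) = 1.292; exp(−1.292) = 0.2747.
C = 0.0003425 × 0.2747 = 9.41e-05 kg/m³.

9.41e-05 kg/m³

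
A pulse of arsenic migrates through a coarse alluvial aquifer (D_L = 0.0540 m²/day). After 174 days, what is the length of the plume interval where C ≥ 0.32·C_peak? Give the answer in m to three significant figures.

13.1 m

The plume is Gaussian with σ = √(2Dt) = √(2 × 0.0540 × 174) = 4.335 m.
C/C_peak = exp(−Δx²/(2σ²)) = 0.32 ⇒ Δx = σ·√(−2 ln 0.32) = 4.335 × 1.510 = 6.546 m.
Width = 2Δx = 13.1 m.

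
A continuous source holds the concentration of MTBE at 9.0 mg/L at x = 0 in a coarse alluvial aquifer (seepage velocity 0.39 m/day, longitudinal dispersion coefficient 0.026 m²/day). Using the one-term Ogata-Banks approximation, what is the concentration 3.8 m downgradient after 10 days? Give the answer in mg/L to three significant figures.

5.00 mg/L

For a continuous step input, C/C₀ ≈ ½·erfc((x−vt)/(2√(Dt))).
vt = 0.39 × 10 = 3.9 m and 2√(Dt) = 2√(0.026 × 10) = 1.020 m.
Argument (x−vt)/(2√(Dt)) = (3.8 − 3.9)/1.020 = -0.09804; ½·erfc(-0.09804) = 0.5551.
C = 9.0 × 0.5551 = 5.00 mg/L.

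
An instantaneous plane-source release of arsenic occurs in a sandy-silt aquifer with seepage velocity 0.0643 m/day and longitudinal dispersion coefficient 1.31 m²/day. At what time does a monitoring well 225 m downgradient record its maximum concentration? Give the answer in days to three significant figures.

3200 days

For the 1D instantaneous-source solution, setting ∂C/∂t = 0 at fixed x gives v²t² + 2Dt − x² = 0, so t = (√(D² + v²x²) − D)/v².
√(D² + v²x²) = √(1.31² + 0.0643² × 225²) = 14.53; v² = 0.00413449.
t = (14.53 − 1.31)/0.00413449 = 3200 days (vs. the pure-advection estimate x/v = 3500 d).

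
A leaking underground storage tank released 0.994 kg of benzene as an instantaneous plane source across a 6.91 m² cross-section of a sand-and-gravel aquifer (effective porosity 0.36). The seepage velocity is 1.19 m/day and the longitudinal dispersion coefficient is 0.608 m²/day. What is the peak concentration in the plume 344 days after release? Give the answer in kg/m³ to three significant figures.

The peak of an instantaneous 1D plume sits at x = vt; there the Gaussian factor is 1 and C_max = M/(n_e·A·√(4πDt)), where n_e·A is the pore area the mass is dissolved in.
√(4πDt) = √(4π × 0.608 × 344) = 51.27 m, so C_max = 0.994/(0.36 × 6.91 × 51.27) = 0.00779 kg/m³.

0.00779 kg/m³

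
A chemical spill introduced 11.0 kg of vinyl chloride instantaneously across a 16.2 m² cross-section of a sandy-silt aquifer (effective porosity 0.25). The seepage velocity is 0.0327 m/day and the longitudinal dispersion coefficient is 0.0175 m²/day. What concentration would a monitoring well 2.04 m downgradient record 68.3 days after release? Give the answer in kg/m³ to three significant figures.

For an instantaneous plane source, C(x,t) = M/(n_e·A·√(4πDt)) · exp(−(x−vt)²/(4Dt)), with n_e·A the pore (flow) area.
Plume center vt = 0.0327 × 68.3 = 2.23341 m, so the well at 2.04 m is 0.19341 m upgradient of the peak.
√(4πDt) = 3.876 m, giving peak height M/(n_e·A·√(4πDt)) = 11.0/(0.25 × 16.2 × 3.876) = 0.7007 kg/m³.
(x−vt)²/(4Dt) = (-0.19341)²/(4 × 0.0175 × 68.3) = 0.007824; exp(−0.007824) = 0.9922.
C = 0.7007 × 0.9922 = 0.695 kg/m³.

0.695 kg/m³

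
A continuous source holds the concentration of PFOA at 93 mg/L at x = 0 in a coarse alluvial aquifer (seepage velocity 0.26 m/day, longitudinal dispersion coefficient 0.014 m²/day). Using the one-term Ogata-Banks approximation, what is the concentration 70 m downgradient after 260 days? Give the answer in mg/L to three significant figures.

17.4 mg/L

For a continuous step input, C/C₀ ≈ ½·erfc((x−vt)/(2√(Dt))).
vt = 0.26 × 260 = 67.6 m and 2√(Dt) = 2√(0.014 × 260) = 3.816 m.
Argument (x−vt)/(2√(Dt)) = (70 − 67.6)/3.816 = 0.6289; ½·erfc(0.6289) = 0.1869.
C = 93 × 0.1869 = 17.4 mg/L.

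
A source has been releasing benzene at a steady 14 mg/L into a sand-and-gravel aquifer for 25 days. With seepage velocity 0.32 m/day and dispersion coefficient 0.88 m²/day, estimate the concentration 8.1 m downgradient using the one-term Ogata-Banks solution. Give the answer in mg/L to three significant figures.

For a continuous step input, C/C₀ ≈ ½·erfc((x−vt)/(2√(Dt))).
vt = 0.32 × 25 = 8 m and 2√(Dt) = 2√(0.88 × 25) = 9.381 m.
Argument (x−vt)/(2√(Dt)) = (8.1 − 8)/9.381 = 0.01066; ½·erfc(0.01066) = 0.4940.
C = 14 × 0.4940 = 6.92 mg/L.

6.92 mg/L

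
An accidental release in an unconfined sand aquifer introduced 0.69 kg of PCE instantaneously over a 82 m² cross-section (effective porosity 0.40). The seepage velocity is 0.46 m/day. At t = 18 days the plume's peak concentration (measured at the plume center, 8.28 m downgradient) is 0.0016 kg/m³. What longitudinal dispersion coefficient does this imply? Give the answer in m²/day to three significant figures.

0.764 m²/day

At the plume center C_max = M/(n_e·A·√(4πDt)), so D = M²/(4πt·(n_e·A·C_max)²).
n_e·A·C_max = 0.40 × 82 × 0.0016 = 0.05248 kg/m.
D = 0.69²/(4π × 18 × 0.05248²) = 0.764 m²/day.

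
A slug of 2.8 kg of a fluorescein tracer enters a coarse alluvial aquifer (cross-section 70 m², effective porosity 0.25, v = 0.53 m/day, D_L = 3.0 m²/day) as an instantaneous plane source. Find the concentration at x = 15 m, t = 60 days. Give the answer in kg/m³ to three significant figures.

For an instantaneous plane source, C(x,t) = M/(n_e·A·√(4πDt)) · exp(−(x−vt)²/(4Dt)), with n_e·A the pore (flow) area.
Plume center vt = 0.53 × 60 = 31.8 m, so the well at 15 m is 16.8 m upgradient of the peak.
√(4πDt) = 47.56 m, giving peak height M/(n_e·A·√(4πDt)) = 2.8/(0.25 × 70 × 47.56) = 0.003364 kg/m³.
(x−vt)²/(4Dt) = (-16.8)²/(4 × 3.0 × 60) = 0.3920; exp(−0.3920) = 0.6757.
C = 0.003364 × 0.6757 = 0.00227 kg/m³.

0.00227 kg/m³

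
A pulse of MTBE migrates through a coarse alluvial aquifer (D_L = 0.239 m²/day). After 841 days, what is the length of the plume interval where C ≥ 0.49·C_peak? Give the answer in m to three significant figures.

The plume is Gaussian with σ = √(2Dt) = √(2 × 0.239 × 841) = 20.05 m.
C/C_peak = exp(−Δx²/(2σ²)) = 0.49 ⇒ Δx = σ·√(−2 ln 0.49) = 20.05 × 1.194 = 23.94 m.
Width = 2Δx = 47.9 m.

47.9 m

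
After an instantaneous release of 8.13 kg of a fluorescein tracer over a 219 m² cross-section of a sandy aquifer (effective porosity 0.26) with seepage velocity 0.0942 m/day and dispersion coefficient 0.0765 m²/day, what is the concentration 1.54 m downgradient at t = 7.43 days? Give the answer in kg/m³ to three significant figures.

For an instantaneous plane source, C(x,t) = M/(n_e·A·√(4πDt)) · exp(−(x−vt)²/(4Dt)), with n_e·A the pore (flow) area.
Plume center vt = 0.0942 × 7.43 = 0.699906 m, so the well at 1.54 m is 0.840094 m downgradient of the peak.
√(4πDt) = 2.673 m, giving peak height M/(n_e·A·√(4πDt)) = 8.13/(0.26 × 219 × 2.673) = 0.05342 kg/m³.
(x−vt)²/(4Dt) = (0.840094)²/(4 × 0.0765 × 7.43) = 0.3104; exp(−0.3104) = 0.7332.
C = 0.05342 × 0.7332 = 0.0392 kg/m³.

0.0392 kg/m³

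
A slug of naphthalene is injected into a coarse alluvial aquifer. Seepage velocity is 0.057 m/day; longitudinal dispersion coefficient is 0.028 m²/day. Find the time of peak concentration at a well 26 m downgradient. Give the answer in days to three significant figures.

448 days

For the 1D instantaneous-source solution, setting ∂C/∂t = 0 at fixed x gives v²t² + 2Dt − x² = 0, so t = (√(D² + v²x²) − D)/v².
√(D² + v²x²) = √(0.028² + 0.057² × 26²) = 1.482; v² = 0.003249.
t = (1.482 − 0.028)/0.003249 = 448 days (vs. the pure-advection estimate x/v = 456 d).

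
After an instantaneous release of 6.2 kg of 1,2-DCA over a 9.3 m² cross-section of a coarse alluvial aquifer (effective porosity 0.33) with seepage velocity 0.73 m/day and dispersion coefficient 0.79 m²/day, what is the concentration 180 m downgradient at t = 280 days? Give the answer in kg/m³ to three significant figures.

0.0196 kg/m³

For an instantaneous plane source, C(x,t) = M/(n_e·A·√(4πDt)) · exp(−(x−vt)²/(4Dt)), with n_e·A the pore (flow) area.
Plume center vt = 0.73 × 280 = 204.4 m, so the well at 180 m is 24.4 m upgradient of the peak.
√(4πDt) = 52.72 m, giving peak height M/(n_e·A·√(4πDt)) = 6.2/(0.33 × 9.3 × 52.72) = 0.03832 kg/m³.
(x−vt)²/(4Dt) = (-24.4)²/(4 × 0.79 × 280) = 0.6729; exp(−0.6729) = 0.5102.
C = 0.03832 × 0.5102 = 0.0196 kg/m³.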